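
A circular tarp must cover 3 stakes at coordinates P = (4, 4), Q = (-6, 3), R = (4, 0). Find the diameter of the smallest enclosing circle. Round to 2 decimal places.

Side lengths²: PQ² = 101, PR² = 16, QR² = 109.
Since QR² = 109 < 101 + 16 = 117, the triangle is acute, so the smallest enclosing circle is the circumcircle.
Circumcentre = (-0.85, 2), r² = 27.5225.
Diameter = 2r = 2√(27.5225) ≈ 10.49.

10.49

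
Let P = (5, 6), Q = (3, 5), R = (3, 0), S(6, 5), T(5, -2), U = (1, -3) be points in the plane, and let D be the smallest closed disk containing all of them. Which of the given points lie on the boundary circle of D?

P, U

The minimum enclosing circle of a finite set is fixed by two of the points (as a diameter) or three (as a circumcircle).
The farthest pair is P–U with squared distance 97. The circle on this segment as diameter has centre (3, 1.5) and r² = 97/4 = 24.25.
Check Q: distance² to centre = 12.25 ≤ 24.25, so it lies inside.
All remaining points lie in this disk, and no smaller disk contains both endpoints, so this is the minimum enclosing circle.
The points at distance exactly r from the centre are P, U — 2 points.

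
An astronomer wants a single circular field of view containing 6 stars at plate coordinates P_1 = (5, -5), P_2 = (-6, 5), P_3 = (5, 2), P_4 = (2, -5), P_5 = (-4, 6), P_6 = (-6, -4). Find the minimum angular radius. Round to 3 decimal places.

By Welzl's lemma the MEC is supported by two points (diametrically opposite) or three points (on a circumcircle).
The farthest pair is P_1–P_2 with squared distance 221. The circle on this segment as diameter has centre (-0.5, 0) and r² = 221/4 = 55.25.
Check P_3: distance² to centre = 34.25 ≤ 55.25, so it lies inside.
All remaining points lie in this disk, and no smaller disk contains both endpoints, so this is the minimum enclosing circle.
r = √(55.25) ≈ 7.433.

7.433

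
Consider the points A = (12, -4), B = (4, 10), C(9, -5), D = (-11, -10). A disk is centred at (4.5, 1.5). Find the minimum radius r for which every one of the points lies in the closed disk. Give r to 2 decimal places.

The required radius is the distance from (4.5, 1.5) to the farthest point.
Squared distances: 86.5, 72.5, 62.5, 372.5.
Maximum is 372.5, attained at D.
r = √(372.5) ≈ 19.30.

19.30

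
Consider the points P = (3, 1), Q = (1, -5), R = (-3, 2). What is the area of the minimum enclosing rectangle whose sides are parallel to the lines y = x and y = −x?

In coordinates u = x + y, v = x − y the rectangle is axis-aligned; the map (x,y)→(u,v) scales areas by 2.
u-values: 4, -4, -1; range = 4 − (-4) = 8.
v-values: 2, 6, -5; range = 6 − (-5) = 11.
Area = (8 × 11) / 2 = 44.

44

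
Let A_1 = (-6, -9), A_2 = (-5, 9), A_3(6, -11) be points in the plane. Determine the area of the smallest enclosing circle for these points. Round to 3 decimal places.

Side lengths²: A_1A_2² = 325, A_1A_3² = 148, A_2A_3² = 521.
Since A_2A_3² = 521 ≥ 325 + 148 = 473, the angle opposite A_2A_3 is not acute, so the smallest enclosing circle has A_2A_3 as diameter.
Centre = midpoint of A_2A_3 = (0.5, -1), r² = 521/4 = 130.25.
Area = π·r² = π·130.25 ≈ 409.192.

409.192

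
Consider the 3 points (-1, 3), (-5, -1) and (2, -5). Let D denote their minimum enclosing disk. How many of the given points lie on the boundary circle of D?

3

Call the three points A, B, C in the order given.
Side lengths²: AB² = 32, AC² = 73, BC² = 65.
Since AC² = 73 < 65 + 32 = 97, the triangle is acute, so the smallest enclosing circle is the circumcircle.
Circumcentre = (-13/22, -31/22), r² = 4745/242.
The points at distance exactly r from the centre are (-1, 3), (-5, -1), (2, -5) — 3 points.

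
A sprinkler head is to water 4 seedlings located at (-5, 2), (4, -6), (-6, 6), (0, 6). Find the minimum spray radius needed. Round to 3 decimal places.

The minimum enclosing circle of a finite set is fixed by two of the points (as a diameter) or three (as a circumcircle).
The farthest pair is (4, -6)–(-6, 6) with squared distance 244. The circle on this segment as diameter has centre (-1, 0) and r² = 244/4 = 61.
Check (-5, 2): distance² to centre = 20 ≤ 61, so it lies inside.
All remaining points lie in this disk, and no smaller disk contains both endpoints, so this is the minimum enclosing circle.
r = √61 ≈ 7.810.

7.810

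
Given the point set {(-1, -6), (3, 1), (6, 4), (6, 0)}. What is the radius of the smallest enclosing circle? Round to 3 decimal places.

6.103

A smallest enclosing disk is always determined by at most three of the input points on its boundary.
The farthest pair is (-1, -6)–(6, 4) with squared distance 149. The circle on this segment as diameter has centre (2.5, -1) and r² = 149/4 = 37.25.
Check (3, 1): distance² to centre = 4.25 ≤ 37.25, so it lies inside.
All remaining points lie in this disk, and no smaller disk contains both endpoints, so this is the minimum enclosing circle.
r = √(37.25) ≈ 6.103.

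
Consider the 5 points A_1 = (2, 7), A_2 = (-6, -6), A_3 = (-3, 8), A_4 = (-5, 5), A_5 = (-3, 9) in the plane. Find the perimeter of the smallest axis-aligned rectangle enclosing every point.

46

Width = max x − min x = 2 − (-6) = 8.
Height = max y − min y = 9 − (-6) = 15.
Perimeter = 2(8 + 15) = 46.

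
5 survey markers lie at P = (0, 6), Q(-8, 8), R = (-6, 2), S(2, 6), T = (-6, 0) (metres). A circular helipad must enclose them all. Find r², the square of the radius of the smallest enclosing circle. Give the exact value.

The minimum enclosing circle is determined by three boundary points: Q, S, T.
Their circumcentre is (-65/19, 93/19) with r² = 11050/361.
The farthest remaining point R is at distance² 5426/361 ≤ 11050/361.

11050/361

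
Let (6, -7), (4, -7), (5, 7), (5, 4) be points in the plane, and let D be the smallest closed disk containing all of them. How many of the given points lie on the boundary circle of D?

3

By Welzl's lemma the MEC is supported by two points (diametrically opposite) or three points (on a circumcircle).
The minimum enclosing circle is determined by three boundary points: (6, -7), (4, -7), (5, 7).
Their circumcentre is (5, -1/28) with r² = 38809/784.
The farthest remaining point (5, 4) is at distance² 12769/784 ≤ 38809/784.
The points at distance exactly r from the centre are (6, -7), (4, -7), (5, 7) — 3 points.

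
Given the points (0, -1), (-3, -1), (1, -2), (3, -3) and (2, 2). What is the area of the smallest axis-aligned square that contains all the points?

36

The bounding box has width 6 and height 5.
An axis-aligned square enclosing the set must have side ≥ max(width, height).
So the minimum side is max(6, 5) = 6.
Area = 6² = 36.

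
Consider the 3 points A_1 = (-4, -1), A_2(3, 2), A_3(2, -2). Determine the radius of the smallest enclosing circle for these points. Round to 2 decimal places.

Side lengths²: A_1A_2² = 58, A_1A_3² = 37, A_2A_3² = 17.
Since A_1A_2² = 58 ≥ 37 + 17 = 54, the angle opposite A_1A_2 is not acute, so the smallest enclosing circle has A_1A_2 as diameter.
Centre = midpoint of A_1A_2 = (-0.5, 0.5), r² = 58/4 = 14.5.
r = √(14.5) ≈ 3.81.

3.81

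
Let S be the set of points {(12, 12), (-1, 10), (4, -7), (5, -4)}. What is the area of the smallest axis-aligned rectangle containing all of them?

x ranges over [-1, 12], width 13.
y ranges over [-7, 12], height 19.
Area = 13 × 19 = 247.

247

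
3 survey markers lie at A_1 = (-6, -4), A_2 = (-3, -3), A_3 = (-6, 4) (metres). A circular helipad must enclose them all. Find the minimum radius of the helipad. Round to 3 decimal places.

4.014

Side lengths²: A_1A_2² = 10, A_1A_3² = 64, A_2A_3² = 58.
Since A_1A_3² = 64 < 58 + 10 = 68, the triangle is acute, so the smallest enclosing circle is the circumcircle.
Circumcentre = (-17/3, 0), r² = 145/9.
r = √(145/9) ≈ 4.014.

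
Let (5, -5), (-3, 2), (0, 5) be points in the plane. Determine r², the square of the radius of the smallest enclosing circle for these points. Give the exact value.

Call the three points A, B, C in the order given.
Side lengths²: AB² = 113, AC² = 125, BC² = 18.
Since AC² = 125 < 113 + 18 = 131, the triangle is acute, so the smallest enclosing circle is the circumcircle.
Circumcentre = (13/6, -1/6), r² = 565/18.

565/18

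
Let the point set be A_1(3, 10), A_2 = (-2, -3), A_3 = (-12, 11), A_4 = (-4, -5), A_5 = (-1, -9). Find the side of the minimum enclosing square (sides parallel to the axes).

The bounding box has width 15 and height 20.
An axis-aligned square enclosing the set must have side ≥ max(width, height).
So the minimum side is max(15, 20) = 20.

20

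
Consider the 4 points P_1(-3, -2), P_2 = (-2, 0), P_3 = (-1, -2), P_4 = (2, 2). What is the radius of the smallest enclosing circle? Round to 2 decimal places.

3.20

By Welzl's lemma the MEC is supported by two points (diametrically opposite) or three points (on a circumcircle).
The farthest pair is P_1–P_4 with squared distance 41. The circle on this segment as diameter has centre (-0.5, 0) and r² = 41/4 = 10.25.
Check P_2: distance² to centre = 2.25 ≤ 10.25, so it lies inside.
All remaining points lie in this disk, and no smaller disk contains both endpoints, so this is the minimum enclosing circle.
r = √(10.25) ≈ 3.20.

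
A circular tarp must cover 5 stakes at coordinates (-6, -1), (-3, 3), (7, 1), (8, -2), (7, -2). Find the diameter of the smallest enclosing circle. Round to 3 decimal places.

14.036

A smallest enclosing disk is always determined by at most three of the input points on its boundary.
The farthest pair is (-6, -1)–(8, -2) with squared distance 197. The circle on this segment as diameter has centre (1, -1.5) and r² = 197/4 = 49.25.
Check (-3, 3): distance² to centre = 36.25 ≤ 49.25, so it lies inside.
All remaining points lie in this disk, and no smaller disk contains both endpoints, so this is the minimum enclosing circle.
Diameter = 2r = 2√(49.25) ≈ 14.036.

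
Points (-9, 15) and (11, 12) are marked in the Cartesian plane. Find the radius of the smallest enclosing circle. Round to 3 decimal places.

10.112

The smallest circle enclosing two points has them as diameter endpoints.
Centre = midpoint = (1, 13.5); r² = |(-9, 15)−(11, 12)|²/4 = 409/4 = 102.25.
r = √(102.25) ≈ 10.112.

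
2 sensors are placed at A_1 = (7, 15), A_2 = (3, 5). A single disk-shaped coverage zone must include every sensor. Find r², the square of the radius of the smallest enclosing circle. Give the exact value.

29

The smallest circle enclosing two points has them as diameter endpoints.
Centre = midpoint = (5, 10); r² = |A_1A_2|²/4 = 116/4 = 29.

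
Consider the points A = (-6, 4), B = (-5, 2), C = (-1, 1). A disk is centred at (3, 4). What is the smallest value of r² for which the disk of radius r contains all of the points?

81

The required radius is the distance from (3, 4) to the farthest point.
Squared distances: 81, 68, 25.
Maximum is 81, attained at A.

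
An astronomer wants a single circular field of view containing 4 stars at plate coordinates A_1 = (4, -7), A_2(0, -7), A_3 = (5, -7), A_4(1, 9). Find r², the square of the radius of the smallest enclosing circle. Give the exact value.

A smallest enclosing disk is always determined by at most three of the input points on its boundary.
The minimum enclosing circle is determined by three boundary points: A_2, A_3, A_4.
Their circumcentre is (2.5, 0.875) with r² = 68.265625.
The farthest remaining point A_1 is at distance² 64.265625 ≤ 68.265625.

68.265625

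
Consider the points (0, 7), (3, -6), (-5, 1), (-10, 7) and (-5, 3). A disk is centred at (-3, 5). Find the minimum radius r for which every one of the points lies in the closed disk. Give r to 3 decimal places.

12.530

The required radius is the distance from (-3, 5) to the farthest point.
Squared distances: 13, 157, 20, 53, 8.
Maximum is 157, attained at (3, -6).
r = √157 ≈ 12.530.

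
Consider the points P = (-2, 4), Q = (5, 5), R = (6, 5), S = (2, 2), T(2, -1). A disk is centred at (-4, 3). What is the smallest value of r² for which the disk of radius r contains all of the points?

104

The required radius is the distance from (-4, 3) to the farthest point.
Squared distances: 5, 85, 104, 37, 52.
Maximum is 104, attained at R.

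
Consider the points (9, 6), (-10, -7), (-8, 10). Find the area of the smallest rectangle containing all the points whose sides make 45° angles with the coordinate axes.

In coordinates u = x + y, v = x − y the rectangle is axis-aligned; the map (x,y)→(u,v) scales areas by 2.
u-values: 15, -17, 2; range = 15 − (-17) = 32.
v-values: 3, -3, -18; range = 3 − (-18) = 21.
Area = (32 × 21) / 2 = 336.

336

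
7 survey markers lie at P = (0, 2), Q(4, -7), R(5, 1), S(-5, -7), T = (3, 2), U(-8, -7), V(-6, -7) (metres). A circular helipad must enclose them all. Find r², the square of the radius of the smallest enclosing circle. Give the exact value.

58.25

The farthest pair is R–U with squared distance 233. The circle on this segment as diameter has centre (-1.5, -3) and r² = 233/4 = 58.25.
Check P: distance² to centre = 27.25 ≤ 58.25, so it lies inside.
All remaining points lie in this disk, and no smaller disk contains both endpoints, so this is the minimum enclosing circle.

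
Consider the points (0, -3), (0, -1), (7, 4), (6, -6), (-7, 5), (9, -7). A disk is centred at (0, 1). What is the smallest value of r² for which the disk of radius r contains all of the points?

The required radius is the distance from (0, 1) to the farthest point.
Squared distances: 16, 4, 58, 85, 65, 145.
Maximum is 145, attained at (9, -7).

145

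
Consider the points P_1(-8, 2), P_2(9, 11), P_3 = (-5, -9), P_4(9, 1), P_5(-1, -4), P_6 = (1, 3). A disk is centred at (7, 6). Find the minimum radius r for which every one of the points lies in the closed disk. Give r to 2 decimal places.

19.21

The required radius is the distance from (7, 6) to the farthest point.
Squared distances: 241, 29, 369, 29, 164, 45.
Maximum is 369, attained at P_3.
r = √369 ≈ 19.21.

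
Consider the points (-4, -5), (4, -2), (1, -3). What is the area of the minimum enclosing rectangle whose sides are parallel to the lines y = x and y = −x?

In coordinates u = x + y, v = x − y the rectangle is axis-aligned; the map (x,y)→(u,v) scales areas by 2.
u-values: -9, 2, -2; range = 2 − (-9) = 11.
v-values: 1, 6, 4; range = 6 − 1 = 5.
Area = (11 × 5) / 2 = 27.5.

27.5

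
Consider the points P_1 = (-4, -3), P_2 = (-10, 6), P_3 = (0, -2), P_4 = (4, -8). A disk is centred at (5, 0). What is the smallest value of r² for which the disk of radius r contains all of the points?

261

The required radius is the distance from (5, 0) to the farthest point.
Squared distances: 90, 261, 29, 65.
Maximum is 261, attained at P_2.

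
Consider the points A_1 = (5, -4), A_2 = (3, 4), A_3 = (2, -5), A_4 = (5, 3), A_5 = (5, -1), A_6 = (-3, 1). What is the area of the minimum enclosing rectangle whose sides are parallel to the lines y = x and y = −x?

In coordinates u = x + y, v = x − y the rectangle is axis-aligned; the map (x,y)→(u,v) scales areas by 2.
u-values: 1, 7, -3, 8, 4, -2; range = 8 − (-3) = 11.
v-values: 9, -1, 7, 2, 6, -4; range = 9 − (-4) = 13.
Area = (11 × 13) / 2 = 71.5.

71.5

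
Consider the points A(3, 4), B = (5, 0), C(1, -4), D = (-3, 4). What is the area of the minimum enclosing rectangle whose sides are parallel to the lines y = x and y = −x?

In coordinates u = x + y, v = x − y the rectangle is axis-aligned; the map (x,y)→(u,v) scales areas by 2.
u-values: 7, 5, -3, 1; range = 7 − (-3) = 10.
v-values: -1, 5, 5, -7; range = 5 − (-7) = 12.
Area = (10 × 12) / 2 = 60.

60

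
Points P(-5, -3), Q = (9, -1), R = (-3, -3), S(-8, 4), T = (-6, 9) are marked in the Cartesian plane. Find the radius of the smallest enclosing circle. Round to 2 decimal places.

9.05

By Welzl's lemma the MEC is supported by two points (diametrically opposite) or three points (on a circumcircle).
The minimum enclosing circle is determined by three boundary points: Q, S, T.
Their circumcentre is (39/38, 125/38) with r² = 59189/722.
The farthest remaining point P is at distance² 54781/722 ≤ 59189/722.
r = √(59189/722) ≈ 9.05.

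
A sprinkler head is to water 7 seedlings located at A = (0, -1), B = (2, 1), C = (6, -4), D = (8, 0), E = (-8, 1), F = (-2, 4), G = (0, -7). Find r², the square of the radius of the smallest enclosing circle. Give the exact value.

By Welzl's lemma the MEC is supported by two points (diametrically opposite) or three points (on a circumcircle).
The farthest pair is D–E with squared distance 257. The circle on this segment as diameter has centre (0, 0.5) and r² = 257/4 = 64.25.
Check A: distance² to centre = 2.25 ≤ 64.25, so it lies inside.
All remaining points lie in this disk, and no smaller disk contains both endpoints, so this is the minimum enclosing circle.

64.25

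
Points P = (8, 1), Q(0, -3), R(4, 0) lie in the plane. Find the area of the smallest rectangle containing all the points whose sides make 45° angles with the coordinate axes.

24

In coordinates u = x + y, v = x − y the rectangle is axis-aligned; the map (x,y)→(u,v) scales areas by 2.
u-values: 9, -3, 4; range = 9 − (-3) = 12.
v-values: 7, 3, 4; range = 7 − 3 = 4.
Area = (12 × 4) / 2 = 24.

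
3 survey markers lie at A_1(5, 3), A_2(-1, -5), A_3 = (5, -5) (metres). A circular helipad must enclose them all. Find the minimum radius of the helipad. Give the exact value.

Side lengths²: A_1A_2² = 100, A_1A_3² = 64, A_2A_3² = 36.
Since A_1A_2² = 100 ≥ 64 + 36 = 100, the angle opposite A_1A_2 is not acute, so the smallest enclosing circle has A_1A_2 as diameter.
Centre = midpoint of A_1A_2 = (2, -1), r² = 100/4 = 25.
r = √25 = 5.

5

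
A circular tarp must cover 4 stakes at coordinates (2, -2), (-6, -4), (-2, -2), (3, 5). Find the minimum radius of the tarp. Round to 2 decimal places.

The minimum enclosing circle of a finite set is fixed by two of the points (as a diameter) or three (as a circumcircle).
The farthest pair is (-6, -4)–(3, 5) with squared distance 162. The circle on this segment as diameter has centre (-1.5, 0.5) and r² = 162/4 = 40.5.
Check (2, -2): distance² to centre = 18.5 ≤ 40.5, so it lies inside.
All remaining points lie in this disk, and no smaller disk contains both endpoints, so this is the minimum enclosing circle.
r = √(40.5) ≈ 6.36.

6.36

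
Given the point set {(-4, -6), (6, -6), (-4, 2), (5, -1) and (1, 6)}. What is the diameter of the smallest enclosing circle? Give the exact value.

By Welzl's lemma the MEC is supported by two points (diametrically opposite) or three points (on a circumcircle).
The minimum enclosing circle is determined by three boundary points: (-4, -6), (6, -6), (1, 6).
Their circumcentre is (1, -25/24) with r² = 28561/576.
The farthest remaining point (-4, 2) is at distance² 19729/576 ≤ 28561/576.
Diameter = 2r = 2√(28561/576) = 169/12.

169/12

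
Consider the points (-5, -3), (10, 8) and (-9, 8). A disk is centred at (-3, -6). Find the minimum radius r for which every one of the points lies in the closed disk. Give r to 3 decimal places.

19.105

The required radius is the distance from (-3, -6) to the farthest point.
Squared distances: 13, 365, 232.
Maximum is 365, attained at (10, 8).
r = √365 ≈ 19.105.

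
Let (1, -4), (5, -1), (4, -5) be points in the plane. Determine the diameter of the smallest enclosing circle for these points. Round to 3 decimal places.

5.015

Call the three points A, B, C in the order given.
Side lengths²: AB² = 25, AC² = 10, BC² = 17.
Since AB² = 25 < 17 + 10 = 27, the triangle is acute, so the smallest enclosing circle is the circumcircle.
Circumcentre = (81/26, -69/26), r² = 2125/338.
Diameter = 2r = 2√(2125/338) ≈ 5.015.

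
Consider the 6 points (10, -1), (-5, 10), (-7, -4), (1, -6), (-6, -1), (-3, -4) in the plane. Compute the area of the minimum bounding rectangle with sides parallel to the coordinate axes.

x ranges over [-7, 10], width 17.
y ranges over [-6, 10], height 16.
Area = 17 × 16 = 272.

272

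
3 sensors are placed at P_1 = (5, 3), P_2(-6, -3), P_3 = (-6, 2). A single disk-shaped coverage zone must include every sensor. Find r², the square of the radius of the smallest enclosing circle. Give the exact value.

39.25

Side lengths²: P_1P_2² = 157, P_1P_3² = 122, P_2P_3² = 25.
Since P_1P_2² = 157 ≥ 122 + 25 = 147, the angle opposite P_1P_2 is not acute, so the smallest enclosing circle has P_1P_2 as diameter.
Centre = midpoint of P_1P_2 = (-0.5, 0), r² = 157/4 = 39.25.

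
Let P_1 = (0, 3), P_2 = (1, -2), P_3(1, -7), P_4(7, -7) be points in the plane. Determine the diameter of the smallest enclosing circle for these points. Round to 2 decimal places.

The farthest pair is P_1–P_4 with squared distance 149. The circle on this segment as diameter has centre (3.5, -2) and r² = 149/4 = 37.25.
Check P_2: distance² to centre = 6.25 ≤ 37.25, so it lies inside.
All remaining points lie in this disk, and no smaller disk contains both endpoints, so this is the minimum enclosing circle.
Diameter = 2r = 2√(37.25) ≈ 12.21.

12.21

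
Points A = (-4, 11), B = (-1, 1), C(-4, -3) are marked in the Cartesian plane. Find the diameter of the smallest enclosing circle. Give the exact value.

14

Side lengths²: AB² = 109, AC² = 196, BC² = 25.
Since AC² = 196 ≥ 109 + 25 = 134, the angle opposite AC is not acute, so the smallest enclosing circle has AC as diameter.
Centre = midpoint of AC = (-4, 4), r² = 196/4 = 49.
Diameter = 2r = 2√49 = 14.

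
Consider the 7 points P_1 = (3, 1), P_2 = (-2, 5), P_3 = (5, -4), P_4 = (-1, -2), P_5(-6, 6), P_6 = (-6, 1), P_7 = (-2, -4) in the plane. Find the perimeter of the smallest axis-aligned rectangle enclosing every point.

Width = max x − min x = 5 − (-6) = 11.
Height = max y − min y = 6 − (-4) = 10.
Perimeter = 2(11 + 10) = 42.

42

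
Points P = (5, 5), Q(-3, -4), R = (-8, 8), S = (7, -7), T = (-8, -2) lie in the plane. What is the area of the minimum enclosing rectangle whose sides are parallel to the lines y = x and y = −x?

In coordinates u = x + y, v = x − y the rectangle is axis-aligned; the map (x,y)→(u,v) scales areas by 2.
u-values: 10, -7, 0, 0, -10; range = 10 − (-10) = 20.
v-values: 0, 1, -16, 14, -6; range = 14 − (-16) = 30.
Area = (20 × 30) / 2 = 300.

300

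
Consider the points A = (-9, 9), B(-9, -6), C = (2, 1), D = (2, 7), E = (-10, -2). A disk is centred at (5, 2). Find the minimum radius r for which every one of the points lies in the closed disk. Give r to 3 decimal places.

16.125

The required radius is the distance from (5, 2) to the farthest point.
Squared distances: 245, 260, 10, 34, 241.
Maximum is 260, attained at B.
r = √260 ≈ 16.125.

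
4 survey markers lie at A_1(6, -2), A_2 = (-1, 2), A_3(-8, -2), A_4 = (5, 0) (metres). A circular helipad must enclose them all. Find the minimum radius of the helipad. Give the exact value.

A smallest enclosing disk is always determined by at most three of the input points on its boundary.
The farthest pair is A_1–A_3 with squared distance 196. The circle on this segment as diameter has centre (-1, -2) and r² = 196/4 = 49.
Check A_2: distance² to centre = 16 ≤ 49, so it lies inside.
All remaining points lie in this disk, and no smaller disk contains both endpoints, so this is the minimum enclosing circle.
r = √49 = 7.

7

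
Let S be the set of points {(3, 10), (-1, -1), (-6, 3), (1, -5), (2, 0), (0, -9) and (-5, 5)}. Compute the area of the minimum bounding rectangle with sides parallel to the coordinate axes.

x ranges over [-6, 3], width 9.
y ranges over [-9, 10], height 19.
Area = 9 × 19 = 171.

171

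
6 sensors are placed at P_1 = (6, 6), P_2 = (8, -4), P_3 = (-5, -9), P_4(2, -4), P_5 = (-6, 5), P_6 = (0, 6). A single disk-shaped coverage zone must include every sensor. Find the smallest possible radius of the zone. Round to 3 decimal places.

The minimum enclosing circle of a finite set is fixed by two of the points (as a diameter) or three (as a circumcircle).
The farthest pair is P_1–P_3 with squared distance 346. The circle on this segment as diameter has centre (0.5, -1.5) and r² = 346/4 = 86.5.
Check P_2: distance² to centre = 62.5 ≤ 86.5, so it lies inside.
All remaining points lie in this disk, and no smaller disk contains both endpoints, so this is the minimum enclosing circle.
r = √(86.5) ≈ 9.301.

9.301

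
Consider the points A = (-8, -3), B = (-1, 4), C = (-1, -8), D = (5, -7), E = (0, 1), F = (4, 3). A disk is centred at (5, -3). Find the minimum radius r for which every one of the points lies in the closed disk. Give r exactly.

The required radius is the distance from (5, -3) to the farthest point.
Squared distances: 169, 85, 61, 16, 41, 37.
Maximum is 169, attained at A.
r = √169 = 13.

13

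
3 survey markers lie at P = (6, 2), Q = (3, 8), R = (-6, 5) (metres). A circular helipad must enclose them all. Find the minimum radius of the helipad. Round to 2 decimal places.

6.18

Side lengths²: PQ² = 45, PR² = 153, QR² = 90.
Since PR² = 153 ≥ 90 + 45 = 135, the angle opposite PR is not acute, so the smallest enclosing circle has PR as diameter.
Centre = midpoint of PR = (0, 3.5), r² = 153/4 = 38.25.
r = √(38.25) ≈ 6.18.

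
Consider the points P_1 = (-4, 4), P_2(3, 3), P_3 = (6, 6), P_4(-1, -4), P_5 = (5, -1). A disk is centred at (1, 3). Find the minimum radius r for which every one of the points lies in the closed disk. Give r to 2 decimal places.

7.28

The required radius is the distance from (1, 3) to the farthest point.
Squared distances: 26, 4, 34, 53, 32.
Maximum is 53, attained at P_4.
r = √53 ≈ 7.28.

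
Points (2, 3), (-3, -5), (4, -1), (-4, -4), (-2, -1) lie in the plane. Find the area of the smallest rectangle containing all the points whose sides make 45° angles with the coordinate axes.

In coordinates u = x + y, v = x − y the rectangle is axis-aligned; the map (x,y)→(u,v) scales areas by 2.
u-values: 5, -8, 3, -8, -3; range = 5 − (-8) = 13.
v-values: -1, 2, 5, 0, -1; range = 5 − (-1) = 6.
Area = (13 × 6) / 2 = 39.

39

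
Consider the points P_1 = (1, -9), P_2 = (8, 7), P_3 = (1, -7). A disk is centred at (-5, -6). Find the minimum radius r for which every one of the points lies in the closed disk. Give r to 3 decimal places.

18.385

The required radius is the distance from (-5, -6) to the farthest point.
Squared distances: 45, 338, 37.
Maximum is 338, attained at P_2.
r = √338 ≈ 18.385.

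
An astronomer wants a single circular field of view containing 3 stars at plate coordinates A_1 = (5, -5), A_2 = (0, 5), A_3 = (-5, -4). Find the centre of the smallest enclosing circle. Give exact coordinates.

(13/38, -41/38)

Side lengths²: A_1A_2² = 125, A_1A_3² = 101, A_2A_3² = 106.
Since A_1A_2² = 125 < 106 + 101 = 207, the triangle is acute, so the smallest enclosing circle is the circumcircle.
Circumcentre = (13/38, -41/38), r² = 26765/722.
Centre = (13/38, -41/38).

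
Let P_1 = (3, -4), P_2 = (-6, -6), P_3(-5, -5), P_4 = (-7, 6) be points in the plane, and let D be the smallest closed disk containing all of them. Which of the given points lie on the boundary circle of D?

The minimum enclosing circle of a finite set is fixed by two of the points (as a diameter) or three (as a circumcircle).
The minimum enclosing circle is determined by three boundary points: P_1, P_2, P_4.
Their circumcentre is (-59/22, 7/22) with r² = 12325/242.
The farthest remaining point P_3 is at distance² 8145/242 ≤ 12325/242.
The points at distance exactly r from the centre are P_1, P_2, P_4 — 3 points.

P_1, P_2, P_4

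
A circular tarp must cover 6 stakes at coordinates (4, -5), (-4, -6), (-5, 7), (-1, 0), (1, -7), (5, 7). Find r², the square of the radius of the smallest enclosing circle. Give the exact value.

By Welzl's lemma the MEC is supported by two points (diametrically opposite) or three points (on a circumcircle).
The minimum enclosing circle is determined by three boundary points: (-4, -6), (-5, 7), (5, 7).
Their circumcentre is (0, 11/13) with r² = 10625/169.
The farthest remaining point (1, -7) is at distance² 10573/169 ≤ 10625/169.

10625/169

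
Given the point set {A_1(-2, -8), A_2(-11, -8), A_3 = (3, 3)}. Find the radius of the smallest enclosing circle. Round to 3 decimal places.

Side lengths²: A_1A_2² = 81, A_1A_3² = 146, A_2A_3² = 317.
Since A_2A_3² = 317 ≥ 146 + 81 = 227, the angle opposite A_2A_3 is not acute, so the smallest enclosing circle has A_2A_3 as diameter.
Centre = midpoint of A_2A_3 = (-4, -2.5), r² = 317/4 = 79.25.
r = √(79.25) ≈ 8.902.

8.902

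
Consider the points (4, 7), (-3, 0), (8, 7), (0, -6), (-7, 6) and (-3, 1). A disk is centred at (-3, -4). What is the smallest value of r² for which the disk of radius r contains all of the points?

242

The required radius is the distance from (-3, -4) to the farthest point.
Squared distances: 170, 16, 242, 13, 116, 25.
Maximum is 242, attained at (8, 7).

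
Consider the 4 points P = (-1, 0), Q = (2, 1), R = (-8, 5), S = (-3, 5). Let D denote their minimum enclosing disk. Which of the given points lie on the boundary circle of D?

Q, R

A smallest enclosing disk is always determined by at most three of the input points on its boundary.
The farthest pair is Q–R with squared distance 116. The circle on this segment as diameter has centre (-3, 3) and r² = 116/4 = 29.
Check P: distance² to centre = 13 ≤ 29, so it lies inside.
All remaining points lie in this disk, and no smaller disk contains both endpoints, so this is the minimum enclosing circle.
The points at distance exactly r from the centre are Q, R — 2 points.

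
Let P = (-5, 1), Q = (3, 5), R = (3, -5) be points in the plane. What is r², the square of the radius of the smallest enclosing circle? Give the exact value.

31.25

Side lengths²: PQ² = 80, PR² = 100, QR² = 100.
Since QR² = 100 < 100 + 80 = 180, the triangle is acute, so the smallest enclosing circle is the circumcircle.
Circumcentre = (0.5, 0), r² = 31.25.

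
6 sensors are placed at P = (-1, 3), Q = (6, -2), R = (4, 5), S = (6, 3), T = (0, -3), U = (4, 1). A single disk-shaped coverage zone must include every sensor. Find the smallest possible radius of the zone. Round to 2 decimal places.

A smallest enclosing disk is always determined by at most three of the input points on its boundary.
The minimum enclosing circle is determined by three boundary points: Q, R, T.
Their circumcentre is (27/11, 17/22) with r² = 9805/484.
The farthest remaining point S is at distance² 8485/484 ≤ 9805/484.
r = √(9805/484) ≈ 4.50.

4.50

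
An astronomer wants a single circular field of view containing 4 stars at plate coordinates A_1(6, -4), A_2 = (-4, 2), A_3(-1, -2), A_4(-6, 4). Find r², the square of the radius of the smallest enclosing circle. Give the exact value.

A smallest enclosing disk is always determined by at most three of the input points on its boundary.
The farthest pair is A_1–A_4 with squared distance 208. The circle on this segment as diameter has centre (0, 0) and r² = 208/4 = 52.
Check A_2: distance² to centre = 20 ≤ 52, so it lies inside.
All remaining points lie in this disk, and no smaller disk contains both endpoints, so this is the minimum enclosing circle.

52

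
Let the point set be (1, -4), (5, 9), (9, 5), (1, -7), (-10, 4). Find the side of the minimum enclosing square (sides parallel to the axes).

19

The bounding box has width 19 and height 16.
An axis-aligned square enclosing the set must have side ≥ max(width, height).
So the minimum side is max(19, 16) = 19.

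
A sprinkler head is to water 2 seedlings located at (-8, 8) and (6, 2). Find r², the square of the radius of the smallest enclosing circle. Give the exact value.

58

The smallest circle enclosing two points has them as diameter endpoints.
Centre = midpoint = (-1, 5); r² = |(-8, 8)−(6, 2)|²/4 = 232/4 = 58.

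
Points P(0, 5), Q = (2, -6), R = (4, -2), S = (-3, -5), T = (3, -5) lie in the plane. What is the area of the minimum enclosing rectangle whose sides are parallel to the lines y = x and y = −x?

84.5

In coordinates u = x + y, v = x − y the rectangle is axis-aligned; the map (x,y)→(u,v) scales areas by 2.
u-values: 5, -4, 2, -8, -2; range = 5 − (-8) = 13.
v-values: -5, 8, 6, 2, 8; range = 8 − (-5) = 13.
Area = (13 × 13) / 2 = 84.5.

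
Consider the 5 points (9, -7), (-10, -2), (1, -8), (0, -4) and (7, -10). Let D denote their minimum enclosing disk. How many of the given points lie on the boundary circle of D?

The farthest pair is (9, -7)–(-10, -2) with squared distance 386. The circle on this segment as diameter has centre (-0.5, -4.5) and r² = 386/4 = 96.5.
Check (1, -8): distance² to centre = 14.5 ≤ 96.5, so it lies inside.
All remaining points lie in this disk, and no smaller disk contains both endpoints, so this is the minimum enclosing circle.
The points at distance exactly r from the centre are (9, -7), (-10, -2) — 2 points.

2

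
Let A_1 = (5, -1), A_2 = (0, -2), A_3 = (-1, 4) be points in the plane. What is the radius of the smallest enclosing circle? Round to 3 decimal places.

Side lengths²: A_1A_2² = 26, A_1A_3² = 61, A_2A_3² = 37.
Since A_1A_3² = 61 < 37 + 26 = 63, the triangle is acute, so the smallest enclosing circle is the circumcircle.
Circumcentre = (119/62, 87/62), r² = 29341/1922.
r = √(29341/1922) ≈ 3.907.

3.907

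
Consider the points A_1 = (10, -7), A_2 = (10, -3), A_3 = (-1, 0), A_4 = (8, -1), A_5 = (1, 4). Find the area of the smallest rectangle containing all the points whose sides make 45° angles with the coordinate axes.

In coordinates u = x + y, v = x − y the rectangle is axis-aligned; the map (x,y)→(u,v) scales areas by 2.
u-values: 3, 7, -1, 7, 5; range = 7 − (-1) = 8.
v-values: 17, 13, -1, 9, -3; range = 17 − (-3) = 20.
Area = (8 × 20) / 2 = 80.

80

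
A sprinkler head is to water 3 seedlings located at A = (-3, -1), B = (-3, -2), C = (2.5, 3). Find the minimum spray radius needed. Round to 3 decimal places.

Side lengths²: AB² = 1, AC² = 46.25, BC² = 55.25.
Since BC² = 55.25 ≥ 46.25 + 1 = 47.25, the angle opposite BC is not acute, so the smallest enclosing circle has BC as diameter.
Centre = midpoint of BC = (-0.25, 0.5), r² = 55.25/4 = 13.8125.
r = √(13.8125) ≈ 3.717.

3.717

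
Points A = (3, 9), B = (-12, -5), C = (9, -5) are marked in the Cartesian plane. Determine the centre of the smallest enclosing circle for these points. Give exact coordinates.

(-1.5, -17/14)

Side lengths²: AB² = 421, AC² = 232, BC² = 441.
Since BC² = 441 < 421 + 232 = 653, the triangle is acute, so the smallest enclosing circle is the circumcircle.
Circumcentre = (-1.5, -17/14), r² = 12209/98.
Centre = (-1.5, -17/14).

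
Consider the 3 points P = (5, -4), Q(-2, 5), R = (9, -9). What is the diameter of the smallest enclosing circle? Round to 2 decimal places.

Side lengths²: PQ² = 130, PR² = 41, QR² = 317.
Since QR² = 317 ≥ 130 + 41 = 171, the angle opposite QR is not acute, so the smallest enclosing circle has QR as diameter.
Centre = midpoint of QR = (3.5, -2), r² = 317/4 = 79.25.
Diameter = 2r = 2√(79.25) ≈ 17.80.

17.80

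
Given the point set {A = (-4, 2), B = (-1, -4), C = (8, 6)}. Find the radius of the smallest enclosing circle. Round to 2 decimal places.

Side lengths²: AB² = 45, AC² = 160, BC² = 181.
Since BC² = 181 < 160 + 45 = 205, the triangle is acute, so the smallest enclosing circle is the circumcircle.
Circumcentre = (39/14, 23/14), r² = 4525/98.
r = √(4525/98) ≈ 6.80.

6.80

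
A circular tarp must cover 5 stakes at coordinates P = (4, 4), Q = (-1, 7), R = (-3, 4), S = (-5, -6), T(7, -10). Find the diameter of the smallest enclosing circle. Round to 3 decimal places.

The farthest pair is Q–T with squared distance 353. The circle on this segment as diameter has centre (3, -1.5) and r² = 353/4 = 88.25.
Check P: distance² to centre = 31.25 ≤ 88.25, so it lies inside.
All remaining points lie in this disk, and no smaller disk contains both endpoints, so this is the minimum enclosing circle.
Diameter = 2r = 2√(88.25) ≈ 18.788.

18.788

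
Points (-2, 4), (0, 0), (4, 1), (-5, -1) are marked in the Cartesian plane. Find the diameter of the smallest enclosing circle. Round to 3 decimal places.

The farthest pair is (4, 1)–(-5, -1) with squared distance 85. The circle on this segment as diameter has centre (-0.5, 0) and r² = 85/4 = 21.25.
Check (-2, 4): distance² to centre = 18.25 ≤ 21.25, so it lies inside.
All remaining points lie in this disk, and no smaller disk contains both endpoints, so this is the minimum enclosing circle.
Diameter = 2r = 2√(21.25) ≈ 9.220.

9.220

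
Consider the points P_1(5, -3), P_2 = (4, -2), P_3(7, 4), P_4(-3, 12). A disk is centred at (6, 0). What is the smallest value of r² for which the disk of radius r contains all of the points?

The required radius is the distance from (6, 0) to the farthest point.
Squared distances: 10, 8, 17, 225.
Maximum is 225, attained at P_4.

225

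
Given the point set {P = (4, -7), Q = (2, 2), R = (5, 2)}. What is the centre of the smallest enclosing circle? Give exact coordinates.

(3.5, -43/18)

Side lengths²: PQ² = 85, PR² = 82, QR² = 9.
Since PQ² = 85 < 82 + 9 = 91, the triangle is acute, so the smallest enclosing circle is the circumcircle.
Circumcentre = (3.5, -43/18), r² = 3485/162.
Centre = (3.5, -43/18).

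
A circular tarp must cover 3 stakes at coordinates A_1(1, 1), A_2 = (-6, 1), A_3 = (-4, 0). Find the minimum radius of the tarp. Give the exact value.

Side lengths²: A_1A_2² = 49, A_1A_3² = 26, A_2A_3² = 5.
Since A_1A_2² = 49 ≥ 26 + 5 = 31, the angle opposite A_1A_2 is not acute, so the smallest enclosing circle has A_1A_2 as diameter.
Centre = midpoint of A_1A_2 = (-2.5, 1), r² = 49/4 = 12.25.
r = √(12.25) = 3.5.

3.5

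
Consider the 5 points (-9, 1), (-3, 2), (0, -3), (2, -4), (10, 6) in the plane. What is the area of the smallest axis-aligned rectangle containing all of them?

x ranges over [-9, 10], width 19.
y ranges over [-4, 6], height 10.
Area = 19 × 10 = 190.

190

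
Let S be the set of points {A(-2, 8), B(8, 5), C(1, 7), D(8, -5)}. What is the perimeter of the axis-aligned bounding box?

Width = max x − min x = 8 − (-2) = 10.
Height = max y − min y = 8 − (-5) = 13.
Perimeter = 2(10 + 13) = 46.

46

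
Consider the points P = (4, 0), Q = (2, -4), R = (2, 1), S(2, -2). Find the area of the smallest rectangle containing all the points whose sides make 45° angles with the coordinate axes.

15

In coordinates u = x + y, v = x − y the rectangle is axis-aligned; the map (x,y)→(u,v) scales areas by 2.
u-values: 4, -2, 3, 0; range = 4 − (-2) = 6.
v-values: 4, 6, 1, 4; range = 6 − 1 = 5.
Area = (6 × 5) / 2 = 15.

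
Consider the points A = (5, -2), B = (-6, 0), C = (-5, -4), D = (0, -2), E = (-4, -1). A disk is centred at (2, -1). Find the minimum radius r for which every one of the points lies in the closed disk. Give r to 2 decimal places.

8.06

The required radius is the distance from (2, -1) to the farthest point.
Squared distances: 10, 65, 58, 5, 36.
Maximum is 65, attained at B.
r = √65 ≈ 8.06.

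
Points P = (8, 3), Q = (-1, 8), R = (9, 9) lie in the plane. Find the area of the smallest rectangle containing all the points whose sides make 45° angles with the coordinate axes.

77

In coordinates u = x + y, v = x − y the rectangle is axis-aligned; the map (x,y)→(u,v) scales areas by 2.
u-values: 11, 7, 18; range = 18 − 7 = 11.
v-values: 5, -9, 0; range = 5 − (-9) = 14.
Area = (11 × 14) / 2 = 77.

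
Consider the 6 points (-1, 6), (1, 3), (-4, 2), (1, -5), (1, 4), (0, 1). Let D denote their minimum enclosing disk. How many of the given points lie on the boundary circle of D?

2

The farthest pair is (-1, 6)–(1, -5) with squared distance 125. The circle on this segment as diameter has centre (0, 0.5) and r² = 125/4 = 31.25.
Check (1, 3): distance² to centre = 7.25 ≤ 31.25, so it lies inside.
All remaining points lie in this disk, and no smaller disk contains both endpoints, so this is the minimum enclosing circle.
The points at distance exactly r from the centre are (-1, 6), (1, -5) — 2 points.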